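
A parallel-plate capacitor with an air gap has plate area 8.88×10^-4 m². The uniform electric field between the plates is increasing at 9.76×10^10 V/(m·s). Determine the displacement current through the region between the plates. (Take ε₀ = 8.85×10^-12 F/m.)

With a uniform field, Φ_E = EA, so I_d = ε₀ A dE/dt = 7.67×10^-4 A.

7.67×10^-4 A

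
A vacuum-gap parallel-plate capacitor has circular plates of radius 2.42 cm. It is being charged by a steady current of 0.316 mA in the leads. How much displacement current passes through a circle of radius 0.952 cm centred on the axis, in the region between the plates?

No conduction current crosses the gap, so I_d there equals the 3.16×10^-4 A in the leads.
Since J_d is uniform, the enclosed fraction is (r/R)² = 0.1548, giving I_d,enc = 4.89×10^-5 A.

4.89×10^-5 A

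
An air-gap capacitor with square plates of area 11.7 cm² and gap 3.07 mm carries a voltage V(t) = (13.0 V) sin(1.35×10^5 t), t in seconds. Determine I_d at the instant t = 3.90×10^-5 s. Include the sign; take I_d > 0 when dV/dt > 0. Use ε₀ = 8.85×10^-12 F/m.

dV/dt = (13.0)(1.35×10^5)·cos(5.265) = 9.212×10^5 V/s.
I_d = C dV/dt with C = ε₀A/d = (8.85×10^-12)(1.17×10^-3)/(3.07×10^-3) = 3.373×10^-12 F, so I_d = (3.373×10^-12)(9.212×10^5) = 3.11×10^-6 A.

3.11×10^-6 A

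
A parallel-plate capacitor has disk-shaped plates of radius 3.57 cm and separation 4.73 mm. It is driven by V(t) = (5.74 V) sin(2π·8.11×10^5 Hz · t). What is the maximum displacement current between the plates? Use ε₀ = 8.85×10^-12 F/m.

The displacement current equals the conduction current C dV/dt, which peaks at C V₀ ω.
With C = ε₀A/d = (8.85×10^-12)(4.004×10^-3)/(4.73×10^-3) = 7.492×10^-12 F and ω = 2πf = 5.096×10^6 rad/s, I_d,max = (7.492×10^-12)(5.74)(5.096×10^6) = 2.19×10^-4 A.

2.19×10^-4 A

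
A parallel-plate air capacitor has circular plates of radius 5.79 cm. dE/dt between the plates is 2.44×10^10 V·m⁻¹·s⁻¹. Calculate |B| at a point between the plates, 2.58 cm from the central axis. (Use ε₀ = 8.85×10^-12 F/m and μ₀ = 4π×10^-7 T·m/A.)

3.50×10^-9 T

Total displacement current: I_d = ε₀(πR²)(dE/dt) = (8.85×10^-12)(0.01053)(2.44×10^10) = 2.274×10^-3 A.
For r < R the Ampère–Maxwell law gives B(2πr) = μ₀ I_d (r²/R²), so B = μ₀ I_d r/(2πR²) = (4π×10^-7)(2.274×10^-3)(0.0258)/(2π·0.0579²) = 3.50×10^-9 T.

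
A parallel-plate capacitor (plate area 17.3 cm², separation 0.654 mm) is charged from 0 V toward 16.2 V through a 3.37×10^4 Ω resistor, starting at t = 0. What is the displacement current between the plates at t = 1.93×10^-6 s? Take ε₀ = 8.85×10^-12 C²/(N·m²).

4.16×10^-5 A

With C = ε₀A/d = (8.85×10^-12)(1.73×10^-3)/(6.54×10^-4) = 2.341×10^-11 F, the time constant is τ = RC = 7.889×10^-7 s, so t/τ = 2.446 and e^(−t/τ) = 0.08664.
I_d = I_cond = (V₀/R) e^(−t/τ) = (4.807×10^-4)(0.08664) = 4.16×10^-5 A.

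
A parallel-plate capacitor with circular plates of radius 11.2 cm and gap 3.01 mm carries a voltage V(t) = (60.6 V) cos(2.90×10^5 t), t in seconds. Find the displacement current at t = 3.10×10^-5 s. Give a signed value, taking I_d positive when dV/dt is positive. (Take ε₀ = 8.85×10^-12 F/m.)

dV/dt = (60.6)(2.90×10^5)·−sin(8.99) = -7.402×10^6 V/s.
I_d = C dV/dt with C = ε₀A/d = (8.85×10^-12)(0.03941)/(3.01×10^-3) = 1.159×10^-10 F, so I_d = (1.159×10^-10)(-7.402×10^6) = -8.58×10^-4 A.

-8.58×10^-4 A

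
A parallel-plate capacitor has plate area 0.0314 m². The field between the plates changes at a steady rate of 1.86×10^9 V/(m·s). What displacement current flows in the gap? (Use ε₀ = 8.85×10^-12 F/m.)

5.17×10^-4 A

The displacement current is ε₀ times dΦ_E/dt = ε₀ A dE/dt = (8.85×10^-12)(0.0314)(1.86×10^9) = 5.17×10^-4 A.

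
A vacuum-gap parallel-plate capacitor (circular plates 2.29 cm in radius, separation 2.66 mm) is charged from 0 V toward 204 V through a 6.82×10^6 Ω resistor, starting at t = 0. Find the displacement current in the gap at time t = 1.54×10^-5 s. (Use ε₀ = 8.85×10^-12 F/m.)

C = ε₀A/d = (8.85×10^-12)(1.647×10^-3)/(2.66×10^-3) = 5.480×10^-12 F, so τ = RC = 3.737×10^-5 s.
The conduction current is I(t) = (V₀/R) e^(−t/τ), and the displacement current between the plates equals it.
t/τ = 0.4121; I_d = (204/6.82×10^6) · e^(−0.4121) = (2.991×10^-5)(0.6623) = 1.98×10^-5 A.

1.98×10^-5 A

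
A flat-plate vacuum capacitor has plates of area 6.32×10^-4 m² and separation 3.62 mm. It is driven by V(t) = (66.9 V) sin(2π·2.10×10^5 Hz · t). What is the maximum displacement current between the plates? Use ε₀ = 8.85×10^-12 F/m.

(dE/dt)_max = V₀ω/d = 2.438×10^10 V/(m·s); ω = 2πf = 1.319×10^6 rad/s.
I_d,max = ε₀ A (dE/dt)_max = (8.85×10^-12)(6.32×10^-4)(2.438×10^10) = 1.36×10^-4 A.

1.36×10^-4 A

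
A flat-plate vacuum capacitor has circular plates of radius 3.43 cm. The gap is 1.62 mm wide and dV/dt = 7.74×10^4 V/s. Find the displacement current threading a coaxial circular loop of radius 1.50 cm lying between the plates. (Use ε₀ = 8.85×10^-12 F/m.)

With E = V/d, dE/dt = 4.778×10^7 V/(m·s) and πR² = 3.696×10^-3 m², giving I_d = ε₀ πR² dE/dt = 1.563×10^-6 A.
The field is uniform, so I_d,enc = I_d (r/R)² = (1.563×10^-6)(1.50/3.43)² = 2.99×10^-7 A.

2.99×10^-7 A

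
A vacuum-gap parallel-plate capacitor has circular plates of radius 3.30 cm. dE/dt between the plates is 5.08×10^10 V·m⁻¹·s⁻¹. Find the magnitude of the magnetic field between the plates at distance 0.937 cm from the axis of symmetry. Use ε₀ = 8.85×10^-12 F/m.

I_d = ε₀ dΦ_E/dt = ε₀ πR² (dE/dt) = (8.85×10^-12)(3.421×10^-3)(5.08×10^10) = 1.538×10^-3 A through the full plate area.
For r < R the Ampère–Maxwell law gives B(2πr) = μ₀ I_d (r²/R²), so B = μ₀ I_d r/(2πR²) = (4π×10^-7)(1.538×10^-3)(9.37×10^-3)/(2π·0.0330²) = 2.65×10^-9 T.

2.65×10^-9 T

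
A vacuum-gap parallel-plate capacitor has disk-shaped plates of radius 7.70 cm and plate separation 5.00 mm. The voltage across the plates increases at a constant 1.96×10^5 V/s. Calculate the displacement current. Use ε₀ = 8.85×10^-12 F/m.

E = V/d so dE/dt = (dV/dt)/d = 3.920×10^7 V/(m·s), and I_d = ε₀ A dE/dt = (8.85×10^-12)(0.01863)(3.920×10^7) = 6.46×10^-6 A.

6.46×10^-6 A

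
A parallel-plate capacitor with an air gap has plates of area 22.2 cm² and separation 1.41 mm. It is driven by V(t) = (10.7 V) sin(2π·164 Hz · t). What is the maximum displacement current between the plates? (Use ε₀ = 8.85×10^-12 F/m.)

1.54×10^-7 A

C = ε₀A/d = (8.85×10^-12)(2.22×10^-3)/(1.41×10^-3) = 1.393×10^-11 F; ω = 2πf = 1030 rad/s.
I_d = C dV/dt, so |I_d|_max = C V₀ ω = (1.393×10^-11)(10.7)(1030) = 1.54×10^-7 A.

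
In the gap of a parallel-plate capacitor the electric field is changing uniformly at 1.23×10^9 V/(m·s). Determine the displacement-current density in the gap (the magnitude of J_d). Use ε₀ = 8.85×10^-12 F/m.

0.0109 A/m²

J_d = ε₀ dE/dt = (8.85×10^-12)(1.23×10^9) = 0.0109 A/m².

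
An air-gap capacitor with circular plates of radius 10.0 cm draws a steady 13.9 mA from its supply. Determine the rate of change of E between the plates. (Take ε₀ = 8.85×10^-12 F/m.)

5.00×10^10 V/(m·s)

The displacement current between the plates equals the conduction current, I_d = 13.9 mA.
Inverting I_d = ε₀ A dE/dt gives dE/dt = 0.0139 / (8.85×10^-12 · 0.03142) = 5.00×10^10 V/(m·s).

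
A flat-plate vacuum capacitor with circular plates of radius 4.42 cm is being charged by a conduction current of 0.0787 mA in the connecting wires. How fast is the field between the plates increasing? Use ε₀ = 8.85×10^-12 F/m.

1.45×10^9 V/(m·s)

The displacement current between the plates equals the conduction current, I_d = 0.0787 mA.
Since I_d = ε₀ A dE/dt, dE/dt = I_d/(ε₀A) = (7.87×10^-5)/((8.85×10^-12)(6.138×10^-3)) = 1.45×10^9 V/(m·s).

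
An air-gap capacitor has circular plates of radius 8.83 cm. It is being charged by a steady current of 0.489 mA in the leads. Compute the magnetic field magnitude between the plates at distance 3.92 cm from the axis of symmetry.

4.92×10^-10 T

Between the plates the displacement current equals the wire current: I_d = 0.489 mA = 4.89×10^-4 A.
∮B·dl = μ₀ I_d,enc with I_d,enc = I_d r²/R² = 9.637×10^-5 A; so B = μ₀ I_d,enc/(2πr) = 4.92×10^-10 T.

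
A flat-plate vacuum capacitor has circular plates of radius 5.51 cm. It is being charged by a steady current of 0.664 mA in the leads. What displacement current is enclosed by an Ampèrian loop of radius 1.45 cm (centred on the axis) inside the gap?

4.60×10^-5 A

By continuity the displacement current in the gap matches the conduction current: I_d = 6.64×10^-4 A.
Since J_d is uniform, the enclosed fraction is (r/R)² = 0.06925, giving I_d,enc = 4.60×10^-5 A.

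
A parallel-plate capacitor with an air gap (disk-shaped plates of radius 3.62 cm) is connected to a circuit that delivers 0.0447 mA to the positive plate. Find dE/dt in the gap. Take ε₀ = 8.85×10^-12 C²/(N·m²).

Charge continuity gives I_d = I = 4.47×10^-5 A between the plates.
Then dE/dt = I_d/(ε₀A) = 1.23×10^9 V/(m·s).

1.23×10^9 V/(m·s)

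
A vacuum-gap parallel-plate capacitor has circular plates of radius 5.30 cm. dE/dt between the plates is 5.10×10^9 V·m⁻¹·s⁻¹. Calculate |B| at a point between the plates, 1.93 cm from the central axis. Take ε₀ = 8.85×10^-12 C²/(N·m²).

Total displacement current: I_d = ε₀(πR²)(dE/dt) = (8.85×10^-12)(8.825×10^-3)(5.10×10^9) = 3.983×10^-4 A.
∮B·dl = μ₀ I_d,enc with I_d,enc = I_d r²/R² = 5.282×10^-5 A; so B = μ₀ I_d,enc/(2πr) = 5.47×10^-10 T.

5.47×10^-10 T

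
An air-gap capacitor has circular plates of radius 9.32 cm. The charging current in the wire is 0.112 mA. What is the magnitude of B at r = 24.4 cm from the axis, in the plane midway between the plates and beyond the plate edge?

By continuity the displacement current in the gap matches the conduction current: I_d = 1.12×10^-4 A.
Outside the plates the loop encloses all of I_d, so B·2πr = μ₀ I_d and B = 9.18×10^-11 T.

9.18×10^-11 T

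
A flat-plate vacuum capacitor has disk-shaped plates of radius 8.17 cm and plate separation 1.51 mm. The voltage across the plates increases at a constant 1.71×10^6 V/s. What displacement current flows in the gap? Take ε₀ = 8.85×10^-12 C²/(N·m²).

2.10×10^-4 A

E = V/d so dE/dt = (dV/dt)/d = 1.132×10^9 V/(m·s), and I_d = ε₀ A dE/dt = (8.85×10^-12)(0.02097)(1.132×10^9) = 2.10×10^-4 A.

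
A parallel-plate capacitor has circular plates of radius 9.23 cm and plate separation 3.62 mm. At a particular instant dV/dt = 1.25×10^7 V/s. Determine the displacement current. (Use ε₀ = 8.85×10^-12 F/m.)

C = ε₀A/d = (8.85×10^-12)(0.02676)/(3.62×10^-3) = 6.542×10^-11 F.
I_d = C dV/dt = (6.542×10^-11)(1.25×10^7) = 8.18×10^-4 A.

8.18×10^-4 A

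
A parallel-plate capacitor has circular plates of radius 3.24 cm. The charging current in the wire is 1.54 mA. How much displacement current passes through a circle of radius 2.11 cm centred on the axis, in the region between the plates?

No conduction current crosses the gap, so I_d there equals the 1.54×10^-3 A in the leads.
The field is uniform, so I_d,enc = I_d (r/R)² = (1.54×10^-3)(2.11/3.24)² = 6.53×10^-4 A.

6.53×10^-4 A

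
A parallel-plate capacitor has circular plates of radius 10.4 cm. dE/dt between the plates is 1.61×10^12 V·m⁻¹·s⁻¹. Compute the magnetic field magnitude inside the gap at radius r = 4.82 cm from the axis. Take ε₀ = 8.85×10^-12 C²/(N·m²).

4.32×10^-7 T

Total displacement current: I_d = ε₀(πR²)(dE/dt) = (8.85×10^-12)(0.03398)(1.61×10^12) = 0.4842 A.
For r < R the Ampère–Maxwell law gives B(2πr) = μ₀ I_d (r²/R²), so B = μ₀ I_d r/(2πR²) = (4π×10^-7)(0.4842)(0.0482)/(2π·0.104²) = 4.32×10^-7 T.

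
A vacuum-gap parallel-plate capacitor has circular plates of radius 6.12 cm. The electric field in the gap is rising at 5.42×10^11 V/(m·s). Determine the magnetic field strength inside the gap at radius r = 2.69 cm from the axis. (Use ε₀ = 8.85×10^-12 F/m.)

Through the whole plate area (πR² = 0.01177 m²), I_d = ε₀ πR² dE/dt = 0.05646 A.
For r < R the Ampère–Maxwell law gives B(2πr) = μ₀ I_d (r²/R²), so B = μ₀ I_d r/(2πR²) = (4π×10^-7)(0.05646)(0.0269)/(2π·0.0612²) = 8.11×10^-8 T.

8.11×10^-8 T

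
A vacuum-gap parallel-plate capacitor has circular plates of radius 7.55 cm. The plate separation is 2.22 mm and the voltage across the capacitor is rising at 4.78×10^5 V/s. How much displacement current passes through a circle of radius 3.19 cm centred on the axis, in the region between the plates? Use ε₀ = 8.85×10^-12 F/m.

6.09×10^-6 A

With E = V/d, dE/dt = 2.153×10^8 V/(m·s) and πR² = 0.01791 m², giving I_d = ε₀ πR² dE/dt = 3.413×10^-5 A.
The field is uniform, so I_d,enc = I_d (r/R)² = (3.413×10^-5)(3.19/7.55)² = 6.09×10^-6 A.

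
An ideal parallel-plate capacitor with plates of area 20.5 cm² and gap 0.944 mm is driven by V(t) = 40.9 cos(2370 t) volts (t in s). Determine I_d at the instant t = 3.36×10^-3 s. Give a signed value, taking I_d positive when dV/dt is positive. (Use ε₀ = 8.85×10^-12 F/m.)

-1.85×10^-6 A

dV/dt = (40.9)(2370)·−sin(7.9632) = -9.636×10^4 V/s.
I_d = C dV/dt with C = ε₀A/d = (8.85×10^-12)(2.05×10^-3)/(9.44×10^-4) = 1.922×10^-11 F, so I_d = (1.922×10^-11)(-9.636×10^4) = -1.85×10^-6 A.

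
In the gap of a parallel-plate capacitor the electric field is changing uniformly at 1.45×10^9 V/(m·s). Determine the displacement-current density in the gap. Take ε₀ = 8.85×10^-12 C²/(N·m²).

J_d = ε₀ dE/dt = (8.85×10^-12)(1.45×10^9) = 0.0128 A/m².

0.0128 A/m²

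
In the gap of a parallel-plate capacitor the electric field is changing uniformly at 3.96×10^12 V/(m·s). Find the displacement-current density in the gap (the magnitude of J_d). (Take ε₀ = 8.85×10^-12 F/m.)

J_d = ε₀ dE/dt = (8.85×10^-12)(3.96×10^12) = 35.0 A/m².

35.0 A/m²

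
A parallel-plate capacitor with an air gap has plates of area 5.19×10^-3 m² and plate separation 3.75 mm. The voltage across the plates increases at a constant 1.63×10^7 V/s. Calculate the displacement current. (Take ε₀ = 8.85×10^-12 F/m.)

2.00×10^-4 A

E = V/d so dE/dt = (dV/dt)/d = 4.347×10^9 V/(m·s), and I_d = ε₀ A dE/dt = (8.85×10^-12)(5.19×10^-3)(4.347×10^9) = 2.00×10^-4 A.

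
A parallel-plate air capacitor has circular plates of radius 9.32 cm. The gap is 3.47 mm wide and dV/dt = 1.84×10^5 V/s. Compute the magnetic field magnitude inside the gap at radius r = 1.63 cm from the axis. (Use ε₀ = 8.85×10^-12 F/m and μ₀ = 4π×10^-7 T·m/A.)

4.81×10^-12 T

I_d = C dV/dt with C = ε₀πR²/d = 6.960×10^-11 F, so I_d = (6.960×10^-11)(1.84×10^5) = 1.281×10^-5 A.
For r < R the Ampère–Maxwell law gives B(2πr) = μ₀ I_d (r²/R²), so B = μ₀ I_d r/(2πR²) = (4π×10^-7)(1.281×10^-5)(0.0163)/(2π·0.0932²) = 4.81×10^-12 T.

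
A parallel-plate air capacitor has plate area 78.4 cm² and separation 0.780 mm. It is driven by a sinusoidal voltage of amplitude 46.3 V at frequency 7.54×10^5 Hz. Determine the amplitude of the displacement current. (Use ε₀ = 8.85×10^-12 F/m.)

0.0195 A

C = ε₀A/d = (8.85×10^-12)(7.84×10^-3)/(7.80×10^-4) = 8.895×10^-11 F; ω = 2πf = 4.738×10^6 rad/s.
I_d = C dV/dt, so |I_d|_max = C V₀ ω = (8.895×10^-11)(46.3)(4.738×10^6) = 0.0195 A.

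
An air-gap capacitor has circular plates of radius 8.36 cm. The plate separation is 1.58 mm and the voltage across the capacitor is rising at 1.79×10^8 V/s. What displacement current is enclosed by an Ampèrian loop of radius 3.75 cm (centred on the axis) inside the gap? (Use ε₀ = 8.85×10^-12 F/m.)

4.43×10^-3 A

With E = V/d, dE/dt = 1.133×10^11 V/(m·s) and πR² = 0.02196 m², giving I_d = ε₀ πR² dE/dt = 0.02202 A.
Through an area πr² the displacement current is I_d·(πr²/πR²) = I_d (r/R)² = 4.43×10^-3 A.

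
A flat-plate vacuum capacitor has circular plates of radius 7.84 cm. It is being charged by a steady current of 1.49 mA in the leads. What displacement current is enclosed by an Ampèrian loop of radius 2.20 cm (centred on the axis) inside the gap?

No conduction current crosses the gap, so I_d there equals the 1.49×10^-3 A in the leads.
Since J_d is uniform, the enclosed fraction is (r/R)² = 0.07874, giving I_d,enc = 1.17×10^-4 A.

1.17×10^-4 A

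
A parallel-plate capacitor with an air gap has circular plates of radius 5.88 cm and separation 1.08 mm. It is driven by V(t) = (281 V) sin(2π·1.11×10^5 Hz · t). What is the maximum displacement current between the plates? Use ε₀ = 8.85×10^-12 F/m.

0.0174 A

(dE/dt)_max = V₀ω/d = 1.815×10^11 V/(m·s); ω = 2πf = 6.974×10^5 rad/s.
I_d,max = ε₀ A (dE/dt)_max = (8.85×10^-12)(0.01086)(1.815×10^11) = 0.0174 A.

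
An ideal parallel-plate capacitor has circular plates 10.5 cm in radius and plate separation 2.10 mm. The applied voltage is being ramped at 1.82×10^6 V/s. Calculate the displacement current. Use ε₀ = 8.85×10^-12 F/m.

The displacement current equals the charging current C dV/dt. With C = ε₀A/d = (8.85×10^-12)(0.03464)/(2.10×10^-3) = 1.460×10^-10 F, I_d = (1.460×10^-10)(1.82×10^6) = 2.66×10^-4 A.

2.66×10^-4 A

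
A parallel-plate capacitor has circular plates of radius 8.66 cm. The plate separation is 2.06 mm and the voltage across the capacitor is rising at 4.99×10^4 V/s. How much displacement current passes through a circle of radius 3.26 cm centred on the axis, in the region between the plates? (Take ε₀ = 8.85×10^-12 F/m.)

7.16×10^-7 A

I_d = C dV/dt with C = ε₀πR²/d = 1.012×10^-10 F, so I_d = (1.012×10^-10)(4.99×10^4) = 5.050×10^-6 A.
The field is uniform, so I_d,enc = I_d (r/R)² = (5.050×10^-6)(3.26/8.66)² = 7.16×10^-7 A.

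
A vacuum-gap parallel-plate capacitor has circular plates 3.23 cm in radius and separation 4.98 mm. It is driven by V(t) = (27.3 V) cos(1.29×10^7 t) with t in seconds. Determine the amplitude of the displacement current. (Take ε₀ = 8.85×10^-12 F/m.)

2.05×10^-3 A

(dE/dt)_max = V₀ω/d = 7.072×10^10 V/(m·s); ω = 1.29×10^7 rad/s.
I_d,max = ε₀ A (dE/dt)_max = (8.85×10^-12)(3.278×10^-3)(7.072×10^10) = 2.05×10^-3 A.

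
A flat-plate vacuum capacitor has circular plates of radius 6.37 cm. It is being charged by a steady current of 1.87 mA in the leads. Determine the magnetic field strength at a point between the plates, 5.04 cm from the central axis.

4.65×10^-9 T

No conduction current crosses the gap, so I_d there equals the 1.87×10^-3 A in the leads.
∮B·dl = μ₀ I_d,enc with I_d,enc = I_d r²/R² = 1.171×10^-3 A; so B = μ₀ I_d,enc/(2πr) = 4.65×10^-9 T.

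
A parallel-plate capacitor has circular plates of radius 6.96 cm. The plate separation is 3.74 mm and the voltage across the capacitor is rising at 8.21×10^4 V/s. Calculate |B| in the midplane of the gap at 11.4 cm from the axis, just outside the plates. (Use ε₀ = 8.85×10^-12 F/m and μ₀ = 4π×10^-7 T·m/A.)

5.19×10^-12 T

With E = V/d, dE/dt = 2.195×10^7 V/(m·s) and πR² = 0.01522 m², giving I_d = ε₀ πR² dE/dt = 2.957×10^-6 A.
For r ≥ R the full I_d is enclosed: B = μ₀ I_d/(2πr) = (4π×10^-7)(2.957×10^-6)/(2π·0.114) = 5.19×10^-12 T.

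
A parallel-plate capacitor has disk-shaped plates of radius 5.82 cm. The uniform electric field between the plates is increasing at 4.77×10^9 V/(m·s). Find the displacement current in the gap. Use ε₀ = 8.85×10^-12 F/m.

The displacement current is ε₀ times dΦ_E/dt = ε₀ A dE/dt = (8.85×10^-12)(0.01064)(4.77×10^9) = 4.49×10^-4 A.

4.49×10^-4 A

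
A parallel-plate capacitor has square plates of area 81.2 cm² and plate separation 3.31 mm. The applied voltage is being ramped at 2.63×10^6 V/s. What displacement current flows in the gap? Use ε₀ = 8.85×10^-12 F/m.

5.71×10^-5 A

The displacement current equals the charging current C dV/dt. With C = ε₀A/d = (8.85×10^-12)(8.12×10^-3)/(3.31×10^-3) = 2.171×10^-11 F, I_d = (2.171×10^-11)(2.63×10^6) = 5.71×10^-5 A.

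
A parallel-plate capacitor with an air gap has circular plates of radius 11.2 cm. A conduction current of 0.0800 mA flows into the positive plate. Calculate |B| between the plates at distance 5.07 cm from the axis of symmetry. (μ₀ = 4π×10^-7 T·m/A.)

6.47×10^-11 T

Between the plates the displacement current equals the wire current: I_d = 0.0800 mA = 8.00×10^-5 A.
∮B·dl = μ₀ I_d,enc with I_d,enc = I_d r²/R² = 1.639×10^-5 A; so B = μ₀ I_d,enc/(2πr) = 6.47×10^-11 T.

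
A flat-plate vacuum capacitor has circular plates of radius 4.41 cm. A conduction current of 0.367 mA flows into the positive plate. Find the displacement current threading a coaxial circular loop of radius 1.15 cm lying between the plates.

Between the plates the displacement current equals the wire current: I_d = 0.367 mA = 3.67×10^-4 A.
Through an area πr² the displacement current is I_d·(πr²/πR²) = I_d (r/R)² = 2.50×10^-5 A.

2.50×10^-5 A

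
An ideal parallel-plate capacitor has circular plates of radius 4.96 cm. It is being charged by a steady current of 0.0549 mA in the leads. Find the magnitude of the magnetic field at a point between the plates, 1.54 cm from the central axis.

By continuity the displacement current in the gap matches the conduction current: I_d = 5.49×10^-5 A.
For r < R the Ampère–Maxwell law gives B(2πr) = μ₀ I_d (r²/R²), so B = μ₀ I_d r/(2πR²) = (4π×10^-7)(5.49×10^-5)(0.0154)/(2π·0.0496²) = 6.87×10^-11 T.

6.87×10^-11 T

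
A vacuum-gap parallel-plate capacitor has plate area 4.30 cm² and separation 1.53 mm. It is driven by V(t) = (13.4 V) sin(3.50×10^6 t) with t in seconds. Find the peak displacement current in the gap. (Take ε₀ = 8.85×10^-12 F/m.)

(dE/dt)_max = V₀ω/d = 3.065×10^10 V/(m·s); ω = 3.50×10^6 rad/s.
I_d,max = ε₀ A (dE/dt)_max = (8.85×10^-12)(4.30×10^-4)(3.065×10^10) = 1.17×10^-4 A.

1.17×10^-4 A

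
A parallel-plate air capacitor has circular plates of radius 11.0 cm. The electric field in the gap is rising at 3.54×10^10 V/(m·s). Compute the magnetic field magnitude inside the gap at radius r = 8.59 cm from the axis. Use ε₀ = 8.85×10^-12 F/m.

1.69×10^-8 T

Through the whole plate area (πR² = 0.03801 m²), I_d = ε₀ πR² dE/dt = 0.01191 A.
∮B·dl = μ₀ I_d,enc with I_d,enc = I_d r²/R² = 7.263×10^-3 A; so B = μ₀ I_d,enc/(2πr) = 1.69×10^-8 T.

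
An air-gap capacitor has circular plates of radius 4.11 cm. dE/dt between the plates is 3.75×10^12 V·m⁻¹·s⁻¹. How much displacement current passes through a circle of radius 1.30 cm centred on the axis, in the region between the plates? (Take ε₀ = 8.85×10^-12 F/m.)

0.0176 A

Total displacement current: I_d = ε₀(πR²)(dE/dt) = (8.85×10^-12)(5.307×10^-3)(3.75×10^12) = 0.1761 A.
The field is uniform, so I_d,enc = I_d (r/R)² = (0.1761)(1.30/4.11)² = 0.0176 A.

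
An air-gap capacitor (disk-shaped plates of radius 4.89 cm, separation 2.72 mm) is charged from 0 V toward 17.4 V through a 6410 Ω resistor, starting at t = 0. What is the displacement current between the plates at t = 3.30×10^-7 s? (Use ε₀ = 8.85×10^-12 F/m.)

C = ε₀A/d = (8.85×10^-12)(7.512×10^-3)/(2.72×10^-3) = 2.444×10^-11 F and τ = RC = 1.567×10^-7 s. I_d in the gap equals the RC charging current.
I_d(t) = (V₀/R) e^(−t/τ) = 2.715×10^-3 · e^(−2.106) = 3.30×10^-4 A.

3.30×10^-4 A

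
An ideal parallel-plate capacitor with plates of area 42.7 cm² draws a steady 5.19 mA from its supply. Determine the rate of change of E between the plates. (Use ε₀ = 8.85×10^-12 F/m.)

The displacement current between the plates equals the conduction current, I_d = 5.19 mA.
Then dE/dt = I_d/(ε₀A) = 1.37×10^11 V/(m·s).

1.37×10^11 V/(m·s)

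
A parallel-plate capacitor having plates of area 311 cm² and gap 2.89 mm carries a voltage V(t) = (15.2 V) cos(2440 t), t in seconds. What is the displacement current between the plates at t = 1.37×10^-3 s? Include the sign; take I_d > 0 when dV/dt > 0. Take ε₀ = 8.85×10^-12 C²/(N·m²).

7.06×10^-7 A

dV/dt = (15.2)(2440)·−sin(3.3428) = 7412 V/s.
I_d = C dV/dt with C = ε₀A/d = (8.85×10^-12)(0.0311)/(2.89×10^-3) = 9.524×10^-11 F, so I_d = (9.524×10^-11)(7412) = 7.06×10^-7 A.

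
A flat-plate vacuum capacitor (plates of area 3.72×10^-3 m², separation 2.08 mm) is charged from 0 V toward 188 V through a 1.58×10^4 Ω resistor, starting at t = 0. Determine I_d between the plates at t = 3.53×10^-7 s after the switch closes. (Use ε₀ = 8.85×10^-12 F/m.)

C = ε₀A/d = (8.85×10^-12)(3.72×10^-3)/(2.08×10^-3) = 1.583×10^-11 F, so τ = RC = 2.501×10^-7 s.
The conduction current is I(t) = (V₀/R) e^(−t/τ), and the displacement current between the plates equals it.
t/τ = 1.411; I_d = (188/1.58×10^4) · e^(−1.411) = (0.01190)(0.2439) = 2.90×10^-3 A.

2.90×10^-3 A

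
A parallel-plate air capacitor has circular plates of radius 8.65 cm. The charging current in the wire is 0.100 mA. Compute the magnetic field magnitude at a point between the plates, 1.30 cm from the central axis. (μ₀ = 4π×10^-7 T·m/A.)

No conduction current crosses the gap, so I_d there equals the 1.00×10^-4 A in the leads.
An Ampèrian loop of radius r encloses a fraction (r/R)² of I_d. Then B·2πr = μ₀ I_d (r/R)², giving B = μ₀ I_d r/(2πR²) = 3.47×10^-11 T.

3.47×10^-11 T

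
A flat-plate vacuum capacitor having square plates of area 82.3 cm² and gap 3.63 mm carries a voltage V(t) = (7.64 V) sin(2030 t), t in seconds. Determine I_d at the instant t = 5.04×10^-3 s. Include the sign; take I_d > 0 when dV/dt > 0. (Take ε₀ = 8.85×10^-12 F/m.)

-2.15×10^-7 A

C = ε₀A/d = (8.85×10^-12)(8.23×10^-3)/(3.63×10^-3) = 2.006×10^-11 F. dV/dt = V₀ω·cos(ωt); at ωt = 10.2312 rad this factor is -0.6921.
I_d = C dV/dt = (2.006×10^-11)(7.64)(2030)(-0.6921) = -2.15×10^-7 A.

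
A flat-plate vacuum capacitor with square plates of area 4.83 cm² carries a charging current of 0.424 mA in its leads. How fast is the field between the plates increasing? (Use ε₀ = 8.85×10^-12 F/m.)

By continuity, I_d in the gap equals the 0.424 mA flowing in the wire.
Inverting I_d = ε₀ A dE/dt gives dE/dt = 4.24×10^-4 / (8.85×10^-12 · 4.83×10^-4) = 9.92×10^10 V/(m·s).

9.92×10^10 V/(m·s)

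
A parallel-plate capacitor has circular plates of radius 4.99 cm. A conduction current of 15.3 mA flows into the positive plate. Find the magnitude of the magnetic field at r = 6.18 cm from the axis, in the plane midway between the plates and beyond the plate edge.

4.95×10^-8 T

By continuity the displacement current in the gap matches the conduction current: I_d = 0.0153 A.
With r > R the enclosed displacement current is the full I_d; B = μ₀ I_d / (2πr) = 4.95×10^-8 T.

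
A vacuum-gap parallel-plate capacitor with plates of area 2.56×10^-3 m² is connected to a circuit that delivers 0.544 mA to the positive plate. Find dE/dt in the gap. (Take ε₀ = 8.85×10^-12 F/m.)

2.40×10^10 V/(m·s)

The displacement current between the plates equals the conduction current, I_d = 0.544 mA.
Since I_d = ε₀ A dE/dt, dE/dt = I_d/(ε₀A) = (5.44×10^-4)/((8.85×10^-12)(2.56×10^-3)) = 2.40×10^10 V/(m·s).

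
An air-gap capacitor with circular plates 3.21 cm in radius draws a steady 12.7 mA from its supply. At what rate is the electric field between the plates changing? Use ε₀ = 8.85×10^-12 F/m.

By continuity, I_d in the gap equals the 12.7 mA flowing in the wire.
Inverting I_d = ε₀ A dE/dt gives dE/dt = 0.0127 / (8.85×10^-12 · 3.237×10^-3) = 4.43×10^11 V/(m·s).

4.43×10^11 V/(m·s)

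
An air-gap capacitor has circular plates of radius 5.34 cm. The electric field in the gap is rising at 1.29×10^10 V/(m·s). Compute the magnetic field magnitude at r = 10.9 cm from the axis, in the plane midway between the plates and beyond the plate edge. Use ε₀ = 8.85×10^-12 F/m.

Total displacement current: I_d = ε₀(πR²)(dE/dt) = (8.85×10^-12)(8.958×10^-3)(1.29×10^10) = 1.023×10^-3 A.
Outside the plates the loop encloses all of I_d, so B·2πr = μ₀ I_d and B = 1.88×10^-9 T.

1.88×10^-9 T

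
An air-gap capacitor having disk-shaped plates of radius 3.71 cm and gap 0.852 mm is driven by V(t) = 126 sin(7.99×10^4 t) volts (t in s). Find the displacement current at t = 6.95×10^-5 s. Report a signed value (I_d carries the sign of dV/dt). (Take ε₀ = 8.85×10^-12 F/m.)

dV/dt = (126)(7.99×10^4)·cos(5.55305) = 7.501×10^6 V/s.
I_d = C dV/dt with C = ε₀A/d = (8.85×10^-12)(4.324×10^-3)/(8.52×10^-4) = 4.491×10^-11 F, so I_d = (4.491×10^-11)(7.501×10^6) = 3.37×10^-4 A.

3.37×10^-4 A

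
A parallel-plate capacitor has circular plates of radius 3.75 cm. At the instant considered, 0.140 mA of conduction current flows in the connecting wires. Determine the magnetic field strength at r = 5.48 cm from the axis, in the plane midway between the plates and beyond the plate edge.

By continuity the displacement current in the gap matches the conduction current: I_d = 1.40×10^-4 A.
With r > R the enclosed displacement current is the full I_d; B = μ₀ I_d / (2πr) = 5.11×10^-10 T.

5.11×10^-10 T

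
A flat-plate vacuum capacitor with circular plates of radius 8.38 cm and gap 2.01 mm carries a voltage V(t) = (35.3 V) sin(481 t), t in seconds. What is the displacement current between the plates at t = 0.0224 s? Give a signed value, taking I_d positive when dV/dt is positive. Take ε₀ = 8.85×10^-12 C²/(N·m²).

-3.62×10^-7 A

dV/dt = (35.3)(481)·cos(10.7744) = -3725 V/s.
I_d = C dV/dt with C = ε₀A/d = (8.85×10^-12)(0.02206)/(2.01×10^-3) = 9.713×10^-11 F, so I_d = (9.713×10^-11)(-3725) = -3.62×10^-7 A.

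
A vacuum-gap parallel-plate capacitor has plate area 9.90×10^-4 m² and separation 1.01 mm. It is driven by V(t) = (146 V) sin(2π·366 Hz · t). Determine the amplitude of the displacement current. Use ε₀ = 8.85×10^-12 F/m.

2.91×10^-6 A

(dE/dt)_max = V₀ω/d = 3.325×10^8 V/(m·s); ω = 2πf = 2300 rad/s.
I_d,max = ε₀ A (dE/dt)_max = (8.85×10^-12)(9.90×10^-4)(3.325×10^8) = 2.91×10^-6 A.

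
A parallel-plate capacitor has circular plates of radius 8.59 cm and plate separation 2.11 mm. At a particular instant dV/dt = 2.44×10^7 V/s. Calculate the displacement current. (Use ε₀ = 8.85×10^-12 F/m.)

2.37×10^-3 A

C = ε₀A/d = (8.85×10^-12)(0.02318)/(2.11×10^-3) = 9.722×10^-11 F.
I_d = C dV/dt = (9.722×10^-11)(2.44×10^7) = 2.37×10^-3 A.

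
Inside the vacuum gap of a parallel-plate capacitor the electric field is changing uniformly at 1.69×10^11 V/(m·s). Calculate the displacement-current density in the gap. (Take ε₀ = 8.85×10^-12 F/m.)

J_d = ε₀ dE/dt = (8.85×10^-12)(1.69×10^11) = 1.50 A/m².

1.50 A/m²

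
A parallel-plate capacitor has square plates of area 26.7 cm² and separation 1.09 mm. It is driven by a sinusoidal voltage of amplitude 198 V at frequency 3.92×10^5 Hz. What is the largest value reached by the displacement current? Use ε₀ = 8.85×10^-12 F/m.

(dE/dt)_max = V₀ω/d = 4.474×10^11 V/(m·s); ω = 2πf = 2.463×10^6 rad/s.
I_d,max = ε₀ A (dE/dt)_max = (8.85×10^-12)(2.67×10^-3)(4.474×10^11) = 0.0106 A.

0.0106 A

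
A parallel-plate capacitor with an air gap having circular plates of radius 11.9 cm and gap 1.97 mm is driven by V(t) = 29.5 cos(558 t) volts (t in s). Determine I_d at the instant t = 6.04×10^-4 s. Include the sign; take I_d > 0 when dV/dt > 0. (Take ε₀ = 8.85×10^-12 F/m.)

dV/dt = (29.5)(558)·−sin(0.337032) = -5443 V/s.
I_d = C dV/dt with C = ε₀A/d = (8.85×10^-12)(0.04449)/(1.97×10^-3) = 1.999×10^-10 F, so I_d = (1.999×10^-10)(-5443) = -1.09×10^-6 A.

-1.09×10^-6 A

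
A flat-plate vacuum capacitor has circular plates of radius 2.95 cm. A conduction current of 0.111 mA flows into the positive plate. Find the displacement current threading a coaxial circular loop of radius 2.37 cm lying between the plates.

Between the plates the displacement current equals the wire current: I_d = 0.111 mA = 1.11×10^-4 A.
Since J_d is uniform, the enclosed fraction is (r/R)² = 0.6454, giving I_d,enc = 7.16×10^-5 A.

7.16×10^-5 A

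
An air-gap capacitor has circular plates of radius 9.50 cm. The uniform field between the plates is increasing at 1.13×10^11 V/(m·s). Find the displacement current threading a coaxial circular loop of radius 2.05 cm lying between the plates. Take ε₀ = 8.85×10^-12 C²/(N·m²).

I_d = ε₀ dΦ_E/dt = ε₀ πR² (dE/dt) = (8.85×10^-12)(0.02835)(1.13×10^11) = 0.02835 A through the full plate area.
The field is uniform, so I_d,enc = I_d (r/R)² = (0.02835)(2.05/9.50)² = 1.32×10^-3 A.

1.32×10^-3 A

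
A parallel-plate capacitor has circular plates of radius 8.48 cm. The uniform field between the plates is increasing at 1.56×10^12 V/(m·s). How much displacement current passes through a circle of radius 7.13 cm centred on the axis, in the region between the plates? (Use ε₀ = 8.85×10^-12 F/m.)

Total displacement current: I_d = ε₀(πR²)(dE/dt) = (8.85×10^-12)(0.02259)(1.56×10^12) = 0.3119 A.
The field is uniform, so I_d,enc = I_d (r/R)² = (0.3119)(7.13/8.48)² = 0.220 A.

0.220 A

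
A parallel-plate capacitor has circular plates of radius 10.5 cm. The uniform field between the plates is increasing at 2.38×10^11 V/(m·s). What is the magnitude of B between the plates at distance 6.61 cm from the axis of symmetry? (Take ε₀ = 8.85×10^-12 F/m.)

Total displacement current: I_d = ε₀(πR²)(dE/dt) = (8.85×10^-12)(0.03464)(2.38×10^11) = 0.07296 A.
An Ampèrian loop of radius r encloses a fraction (r/R)² of I_d. Then B·2πr = μ₀ I_d (r/R)², giving B = μ₀ I_d r/(2πR²) = 8.75×10^-8 T.

8.75×10^-8 T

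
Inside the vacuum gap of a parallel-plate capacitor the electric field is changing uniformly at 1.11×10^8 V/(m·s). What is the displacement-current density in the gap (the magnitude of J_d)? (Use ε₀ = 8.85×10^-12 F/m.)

9.82×10^-4 A/m²

J_d = ε₀ dE/dt = (8.85×10^-12)(1.11×10^8) = 9.82×10^-4 A/m².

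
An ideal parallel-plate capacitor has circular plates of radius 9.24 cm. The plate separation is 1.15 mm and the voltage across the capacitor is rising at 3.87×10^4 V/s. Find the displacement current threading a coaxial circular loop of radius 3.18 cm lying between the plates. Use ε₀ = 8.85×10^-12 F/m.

dE/dt = (dV/dt)/d = 3.365×10^7 V/(m·s); I_d = ε₀(πR²)(dE/dt) = (8.85×10^-12)(0.02682)(3.365×10^7) = 7.987×10^-6 A.
Since J_d is uniform, the enclosed fraction is (r/R)² = 0.1184, giving I_d,enc = 9.46×10^-7 A.

9.46×10^-7 A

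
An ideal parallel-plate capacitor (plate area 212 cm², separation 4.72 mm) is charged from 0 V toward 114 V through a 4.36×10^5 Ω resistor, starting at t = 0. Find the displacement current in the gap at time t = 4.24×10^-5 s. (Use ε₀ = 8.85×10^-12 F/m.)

C = ε₀A/d = (8.85×10^-12)(0.0212)/(4.72×10^-3) = 3.975×10^-11 F and τ = RC = 1.733×10^-5 s. I_d in the gap equals the RC charging current.
I_d(t) = (V₀/R) e^(−t/τ) = 2.615×10^-4 · e^(−2.447) = 2.26×10^-5 A.

2.26×10^-5 A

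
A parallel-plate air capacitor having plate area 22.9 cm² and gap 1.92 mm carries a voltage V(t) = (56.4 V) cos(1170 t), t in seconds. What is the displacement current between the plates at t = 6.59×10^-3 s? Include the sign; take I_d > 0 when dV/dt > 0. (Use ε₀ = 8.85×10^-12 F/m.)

dE/dt = (V₀ω/d)·−sin(ωt) with ωt = 7.7103 rad: (56.4)(1170)(-0.9897)/(1.92×10^-3) = -3.401×10^7 V/(m·s).
I_d = ε₀ A dE/dt = (8.85×10^-12)(2.29×10^-3)(-3.401×10^7) = -6.89×10^-7 A.

-6.89×10^-7 A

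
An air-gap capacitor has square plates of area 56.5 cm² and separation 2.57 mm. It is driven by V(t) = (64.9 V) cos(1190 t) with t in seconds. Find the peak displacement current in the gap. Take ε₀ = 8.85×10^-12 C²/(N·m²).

The displacement current equals the conduction current C dV/dt, which peaks at C V₀ ω.
With C = ε₀A/d = (8.85×10^-12)(5.65×10^-3)/(2.57×10^-3) = 1.946×10^-11 F and ω = 1190 rad/s, I_d,max = (1.946×10^-11)(64.9)(1190) = 1.50×10^-6 A.

1.50×10^-6 A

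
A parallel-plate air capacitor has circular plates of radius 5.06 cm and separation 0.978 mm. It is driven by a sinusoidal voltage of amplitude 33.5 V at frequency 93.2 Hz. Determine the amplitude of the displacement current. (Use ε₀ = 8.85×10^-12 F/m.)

(dE/dt)_max = V₀ω/d = 2.006×10^7 V/(m·s); ω = 2πf = 585.6 rad/s.
I_d,max = ε₀ A (dE/dt)_max = (8.85×10^-12)(8.044×10^-3)(2.006×10^7) = 1.43×10^-6 A.

1.43×10^-6 A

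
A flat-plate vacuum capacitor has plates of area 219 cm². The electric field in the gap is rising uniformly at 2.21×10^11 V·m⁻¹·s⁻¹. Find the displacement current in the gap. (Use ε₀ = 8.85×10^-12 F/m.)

The displacement current is ε₀ times dΦ_E/dt = ε₀ A dE/dt = (8.85×10^-12)(0.0219)(2.21×10^11) = 0.0428 A.

0.0428 A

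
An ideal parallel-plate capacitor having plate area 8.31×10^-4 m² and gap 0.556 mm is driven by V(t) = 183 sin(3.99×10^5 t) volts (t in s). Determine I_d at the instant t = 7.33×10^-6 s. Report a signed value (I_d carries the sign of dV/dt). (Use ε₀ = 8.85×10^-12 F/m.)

dV/dt = (183)(3.99×10^5)·cos(2.92467) = -7.131×10^7 V/s.
I_d = C dV/dt with C = ε₀A/d = (8.85×10^-12)(8.31×10^-4)/(5.56×10^-4) = 1.323×10^-11 F, so I_d = (1.323×10^-11)(-7.131×10^7) = -9.43×10^-4 A.

-9.43×10^-4 A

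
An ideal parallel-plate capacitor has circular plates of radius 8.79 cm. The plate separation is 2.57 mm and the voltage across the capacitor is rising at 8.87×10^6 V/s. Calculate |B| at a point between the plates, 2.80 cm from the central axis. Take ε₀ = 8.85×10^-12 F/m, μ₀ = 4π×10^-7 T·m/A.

With E = V/d, dE/dt = 3.451×10^9 V/(m·s) and πR² = 0.02427 m², giving I_d = ε₀ πR² dE/dt = 7.412×10^-4 A.
An Ampèrian loop of radius r encloses a fraction (r/R)² of I_d. Then B·2πr = μ₀ I_d (r/R)², giving B = μ₀ I_d r/(2πR²) = 5.37×10^-10 T.

5.37×10^-10 T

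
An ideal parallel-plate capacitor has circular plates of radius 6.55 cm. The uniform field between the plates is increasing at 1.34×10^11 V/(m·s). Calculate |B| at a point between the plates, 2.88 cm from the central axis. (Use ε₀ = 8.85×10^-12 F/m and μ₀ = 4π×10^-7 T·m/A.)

I_d = ε₀ dΦ_E/dt = ε₀ πR² (dE/dt) = (8.85×10^-12)(0.01348)(1.34×10^11) = 0.01599 A through the full plate area.
An Ampèrian loop of radius r encloses a fraction (r/R)² of I_d. Then B·2πr = μ₀ I_d (r/R)², giving B = μ₀ I_d r/(2πR²) = 2.15×10^-8 T.

2.15×10^-8 T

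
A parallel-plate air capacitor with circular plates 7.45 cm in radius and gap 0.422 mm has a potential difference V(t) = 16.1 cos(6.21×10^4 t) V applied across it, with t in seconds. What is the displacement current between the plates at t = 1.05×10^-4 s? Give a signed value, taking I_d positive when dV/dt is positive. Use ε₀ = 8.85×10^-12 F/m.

dE/dt = (V₀ω/d)·−sin(ωt) with ωt = 6.5205 rad: (16.1)(6.21×10^4)(-0.2351)/(4.22×10^-4) = -5.570×10^8 V/(m·s).
I_d = ε₀ A dE/dt = (8.85×10^-12)(0.01744)(-5.570×10^8) = -8.60×10^-5 A.

-8.60×10^-5 A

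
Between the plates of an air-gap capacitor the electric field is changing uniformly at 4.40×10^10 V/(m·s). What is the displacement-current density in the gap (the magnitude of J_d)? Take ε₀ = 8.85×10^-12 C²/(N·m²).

J_d = ε₀ ∂E/∂t, so J_d = 0.389 A/m².

0.389 A/m²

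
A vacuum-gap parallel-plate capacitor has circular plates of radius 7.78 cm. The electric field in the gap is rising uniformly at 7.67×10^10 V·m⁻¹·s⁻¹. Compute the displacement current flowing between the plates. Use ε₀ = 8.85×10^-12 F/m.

0.0129 A

I_d = ε₀ A (dE/dt) = (8.85×10^-12)(0.01902 m²)(7.67×10^10) = 0.0129 A.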